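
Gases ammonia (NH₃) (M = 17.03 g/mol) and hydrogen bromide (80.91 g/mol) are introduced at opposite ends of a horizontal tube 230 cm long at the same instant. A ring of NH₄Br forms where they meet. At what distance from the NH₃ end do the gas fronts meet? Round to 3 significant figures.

158 cm

Distances travelled in equal time are proportional to diffusion rates, so d_NH₃/d_HBr = √(M_HBr/M_NH₃) = √(80.91/17.03) = 2.180.
With d_NH₃ + d_HBr = 230 cm, d_HBr = 230/(1 + 2.180) = 72.33 cm.
d_NH₃ = 230 − 72.33 = 158 cm.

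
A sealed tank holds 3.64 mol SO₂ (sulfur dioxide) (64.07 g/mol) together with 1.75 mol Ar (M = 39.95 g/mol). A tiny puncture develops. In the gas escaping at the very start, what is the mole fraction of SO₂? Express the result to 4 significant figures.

0.6216

Rate_i ∝ x_i/√M_i (Graham's law weighted by mole fraction), so the effusate composition follows n_i/√M_i.
x_SO₂(eff) = (n_SO₂/√M_SO₂) / (n_SO₂/√M_SO₂ + n_Ar/√M_Ar)
= (3.64/√64.07) / (3.64/√64.07 + 1.75/√39.95) = 0.4548/(0.4548 + 0.2769) = 0.6216.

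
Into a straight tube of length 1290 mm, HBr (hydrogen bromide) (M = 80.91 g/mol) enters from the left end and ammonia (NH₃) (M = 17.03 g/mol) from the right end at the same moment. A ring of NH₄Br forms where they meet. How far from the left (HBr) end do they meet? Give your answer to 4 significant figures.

405.7 mm

Distances travelled in equal time are proportional to diffusion rates, so d_HBr/d_NH₃ = √(M_NH₃/M_HBr) = √(17.03/80.91) = 0.4588.
With d_HBr + d_NH₃ = 1290 mm, d_NH₃ = 1290/(1 + 0.4588) = 884.3 mm.
d_HBr = 1290 − 884.3 = 405.7 mm.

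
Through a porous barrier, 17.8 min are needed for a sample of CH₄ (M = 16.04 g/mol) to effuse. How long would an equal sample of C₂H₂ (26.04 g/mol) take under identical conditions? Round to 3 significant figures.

Graham's law gives t_C₂H₂/t_CH₄ = √(M_C₂H₂/M_CH₄) = √(26.04/16.04) = √1.623 = 1.274.
So the time for C₂H₂ is 17.8 × 1.274 = 22.7 min.

22.7 min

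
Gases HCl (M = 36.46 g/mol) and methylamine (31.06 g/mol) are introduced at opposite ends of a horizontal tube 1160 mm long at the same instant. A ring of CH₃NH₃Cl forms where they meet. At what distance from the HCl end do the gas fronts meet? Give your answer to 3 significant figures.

557 mm

Graham's law gives d_HCl/d_CH₃NH₂ = rate_HCl/rate_CH₃NH₂ = √(M_CH₃NH₂/M_HCl) = √(31.06/36.46) = 0.9230.
With d_HCl + d_CH₃NH₂ = 1160 mm, d_CH₃NH₂ = 1160/(1 + 0.9230) = 603.2 mm.
d_HCl = 1160 − 603.2 = 557 mm.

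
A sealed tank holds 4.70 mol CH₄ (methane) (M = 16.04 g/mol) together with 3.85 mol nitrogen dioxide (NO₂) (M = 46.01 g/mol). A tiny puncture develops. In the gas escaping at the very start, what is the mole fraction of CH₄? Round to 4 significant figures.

The effusion rate of species i is ∝ p_i/√M_i ∝ n_i/√M_i.
Mole fraction of CH₄ in the effusate = (n_CH₄/√M_CH₄) / (n_CH₄/√M_CH₄ + n_NO₂/√M_NO₂)
= (4.70/√16.04) / (4.70/√16.04 + 3.85/√46.01) = 1.174/(1.174 + 0.5676) = 0.6740.

0.6740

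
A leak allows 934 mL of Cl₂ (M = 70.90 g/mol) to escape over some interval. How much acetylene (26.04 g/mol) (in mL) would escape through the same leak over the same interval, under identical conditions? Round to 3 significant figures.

1540 mL

Graham's law gives rate_C₂H₂/rate_Cl₂ = √(M_Cl₂/M_C₂H₂) = √(70.90/26.04) = √2.723 = 1.650.
So the volume for C₂H₂ is 934 × 1.650 = 1540 mL.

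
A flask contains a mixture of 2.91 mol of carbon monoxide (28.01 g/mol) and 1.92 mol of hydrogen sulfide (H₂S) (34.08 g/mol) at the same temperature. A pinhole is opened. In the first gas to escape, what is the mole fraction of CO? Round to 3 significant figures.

Rate_i ∝ x_i/√M_i (Graham's law weighted by mole fraction), so the effusate composition follows n_i/√M_i.
x_CO(eff) = (n_CO/√M_CO) / (n_CO/√M_CO + n_H₂S/√M_H₂S)
= (2.91/√28.01) / (2.91/√28.01 + 1.92/√34.08) = 0.5498/(0.5498 + 0.3289) = 0.626.

0.626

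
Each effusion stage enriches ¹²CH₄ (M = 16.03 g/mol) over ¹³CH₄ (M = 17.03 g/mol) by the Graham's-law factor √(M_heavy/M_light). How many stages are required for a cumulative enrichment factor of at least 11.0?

80

Per stage α = (17.03/16.03)^(1/2) = 1.06238^0.5, giving ln α = 0.03026.
Need α^N ≥ 11.0 ⇒ N ≥ ln(11.0) / ln α = 2.398 / 0.03026 = 79.25.
So at least 80 stages are needed.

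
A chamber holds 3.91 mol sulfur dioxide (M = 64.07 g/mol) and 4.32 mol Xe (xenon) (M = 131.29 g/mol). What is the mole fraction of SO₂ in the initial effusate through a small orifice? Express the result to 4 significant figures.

The effusion rate of species i is ∝ p_i/√M_i ∝ n_i/√M_i.
So x_SO₂ in the escaping gas = (n_SO₂/√M_SO₂) / Σ(n_i/√M_i)
= (3.91/√64.07) / (3.91/√64.07 + 4.32/√131.29) = 0.4885/(0.4885 + 0.3770) = 0.5644.

0.5644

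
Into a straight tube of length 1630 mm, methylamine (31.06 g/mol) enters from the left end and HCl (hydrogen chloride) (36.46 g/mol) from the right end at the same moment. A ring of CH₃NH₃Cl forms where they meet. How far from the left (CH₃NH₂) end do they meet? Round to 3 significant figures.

In equal time, each gas travels a distance ∝ its rate ∝ 1/√M, so d_CH₃NH₂/d_HCl = √(M_HCl/M_CH₃NH₂) = √(36.46/31.06) = 1.083.
With d_CH₃NH₂ + d_HCl = 1630 mm, d_HCl = 1630/(1 + 1.083) = 782.4 mm.
d_CH₃NH₂ = 1630 − 782.4 = 848 mm.

848 mm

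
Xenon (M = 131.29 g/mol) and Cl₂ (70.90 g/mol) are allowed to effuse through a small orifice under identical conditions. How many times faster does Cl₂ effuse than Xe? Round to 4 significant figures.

1.361

By Graham's law, rate_Cl₂/rate_Xe = √(M_Xe/M_Cl₂) = √(131.29/70.90) = √1.852 = 1.361.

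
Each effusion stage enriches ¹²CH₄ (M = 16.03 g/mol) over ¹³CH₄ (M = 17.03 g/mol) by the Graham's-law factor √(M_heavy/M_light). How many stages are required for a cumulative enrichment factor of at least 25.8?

With α = √(17.03/16.03) per stage, ln α = ½ ln(1.06238) = 0.03026.
Need α^N ≥ 25.8 ⇒ N ≥ ln(25.8) / ln α = 3.250 / 0.03026 = 107.42.
Rounding up, N = 108 stages.

108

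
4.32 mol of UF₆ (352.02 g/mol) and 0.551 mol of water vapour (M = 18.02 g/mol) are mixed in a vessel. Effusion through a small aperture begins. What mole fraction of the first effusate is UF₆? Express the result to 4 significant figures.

0.6395

Rate_i ∝ x_i/√M_i (Graham's law weighted by mole fraction), so the effusate composition follows n_i/√M_i.
Mole fraction of UF₆ in the effusate = (n_UF₆/√M_UF₆) / (n_UF₆/√M_UF₆ + n_H₂O/√M_H₂O)
= (4.32/√352.02) / (4.32/√352.02 + 0.551/√18.02) = 0.2303/(0.2303 + 0.1298) = 0.6395.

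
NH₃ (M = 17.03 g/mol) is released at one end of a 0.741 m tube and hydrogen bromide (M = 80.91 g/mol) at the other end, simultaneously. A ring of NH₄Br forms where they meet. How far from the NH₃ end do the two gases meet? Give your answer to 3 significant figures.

0.508 m

Distances travelled in equal time are proportional to diffusion rates, so d_NH₃/d_HBr = √(M_HBr/M_NH₃) = √(80.91/17.03) = 2.180.
With d_NH₃ + d_HBr = 0.741 m, d_HBr = 0.741/(1 + 2.180) = 0.2330 m.
d_NH₃ = 0.741 − 0.2330 = 0.508 m.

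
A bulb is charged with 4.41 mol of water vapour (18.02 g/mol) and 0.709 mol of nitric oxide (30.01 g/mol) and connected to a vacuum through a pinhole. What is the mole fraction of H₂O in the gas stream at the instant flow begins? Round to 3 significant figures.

0.889

Effusion rate of each component ∝ n_i/√M_i (partial pressure × 1/√M).
x_H₂O(eff) = (n_H₂O/√M_H₂O) / (n_H₂O/√M_H₂O + n_NO/√M_NO)
= (4.41/√18.02) / (4.41/√18.02 + 0.709/√30.01) = 1.039/(1.039 + 0.1294) = 0.889.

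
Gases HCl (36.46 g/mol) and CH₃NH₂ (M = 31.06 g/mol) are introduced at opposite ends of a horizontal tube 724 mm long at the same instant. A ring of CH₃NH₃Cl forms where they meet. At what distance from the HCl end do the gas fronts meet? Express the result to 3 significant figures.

Distances travelled in equal time are proportional to diffusion rates, so d_HCl/d_CH₃NH₂ = √(M_CH₃NH₂/M_HCl) = √(31.06/36.46) = 0.9230.
With d_HCl + d_CH₃NH₂ = 724 mm, d_CH₃NH₂ = 724/(1 + 0.9230) = 376.5 mm.
d_HCl = 724 − 376.5 = 348 mm.

348 mm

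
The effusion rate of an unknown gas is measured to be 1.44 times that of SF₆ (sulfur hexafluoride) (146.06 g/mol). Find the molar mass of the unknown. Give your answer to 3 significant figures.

Using Graham's law: rate_X/rate_SF₆ = √(M_SF₆/M_X).
1.44 = √(146.06/M_X)
M_X = 146.06 / 1.44² = 146.06 / 2.074 = 70.4 g/mol

70.4 g/mol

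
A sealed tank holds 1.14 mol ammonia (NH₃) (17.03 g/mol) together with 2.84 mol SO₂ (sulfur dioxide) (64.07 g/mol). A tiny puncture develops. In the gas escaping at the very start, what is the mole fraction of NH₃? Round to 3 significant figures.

0.438

Each component's effusion rate ∝ (its partial pressure)·(1/√M) ∝ n_i/√M_i.
Mole fraction of NH₃ in the effusate = (n_NH₃/√M_NH₃) / (n_NH₃/√M_NH₃ + n_SO₂/√M_SO₂)
= (1.14/√17.03) / (1.14/√17.03 + 2.84/√64.07) = 0.2762/(0.2762 + 0.3548) = 0.438.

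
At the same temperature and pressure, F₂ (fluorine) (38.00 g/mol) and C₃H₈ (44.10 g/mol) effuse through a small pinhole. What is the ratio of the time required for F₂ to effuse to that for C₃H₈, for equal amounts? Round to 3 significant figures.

0.928

From Graham's law, t_F₂/t_C₃H₈ = √(M_F₂/M_C₃H₈) = √(38.00/44.10) = √0.8617 = 0.928.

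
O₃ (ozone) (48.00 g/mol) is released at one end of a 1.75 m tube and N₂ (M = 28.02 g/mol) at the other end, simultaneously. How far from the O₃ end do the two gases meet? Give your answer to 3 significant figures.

0.758 m

Distances travelled in equal time are proportional to diffusion rates, so d_O₃/d_N₂ = √(M_N₂/M_O₃) = √(28.02/48.00) = 0.7640.
With d_O₃ + d_N₂ = 1.75 m, d_N₂ = 1.75/(1 + 0.7640) = 0.9920 m.
d_O₃ = 1.75 − 0.9920 = 0.758 m.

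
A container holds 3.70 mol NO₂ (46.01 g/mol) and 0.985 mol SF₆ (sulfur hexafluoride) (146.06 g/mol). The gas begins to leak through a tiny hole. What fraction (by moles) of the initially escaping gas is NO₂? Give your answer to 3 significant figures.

Rate_i ∝ x_i/√M_i (Graham's law weighted by mole fraction), so the effusate composition follows n_i/√M_i.
x_NO₂(eff) = (n_NO₂/√M_NO₂) / (n_NO₂/√M_NO₂ + n_SF₆/√M_SF₆)
= (3.70/√46.01) / (3.70/√46.01 + 0.985/√146.06) = 0.5455/(0.5455 + 0.08150) = 0.870.

0.870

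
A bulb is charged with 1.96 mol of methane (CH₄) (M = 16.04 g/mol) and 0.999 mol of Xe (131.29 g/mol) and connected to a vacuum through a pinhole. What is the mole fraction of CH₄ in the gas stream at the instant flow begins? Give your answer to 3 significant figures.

Each component's effusion rate ∝ (its partial pressure)·(1/√M) ∝ n_i/√M_i.
Mole fraction of CH₄ in the effusate = (n_CH₄/√M_CH₄) / (n_CH₄/√M_CH₄ + n_Xe/√M_Xe)
= (1.96/√16.04) / (1.96/√16.04 + 0.999/√131.29) = 0.4894/(0.4894 + 0.08719) = 0.849.

0.849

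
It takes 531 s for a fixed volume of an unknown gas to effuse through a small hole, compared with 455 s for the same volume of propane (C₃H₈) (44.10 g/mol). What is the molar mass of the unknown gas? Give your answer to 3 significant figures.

Using Graham's law: t_X/t_C₃H₈ = √(M_X/M_C₃H₈).
531/455 = 1.167 = √(M_X/44.10)
M_X = 44.10 × 1.167² = 44.10 × 1.362 = 60.1 g/mol

60.1 g/mol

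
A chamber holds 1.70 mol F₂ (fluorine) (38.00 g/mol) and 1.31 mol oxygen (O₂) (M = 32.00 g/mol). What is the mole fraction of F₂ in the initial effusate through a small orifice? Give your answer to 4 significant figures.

0.5436

Rate_i ∝ x_i/√M_i (Graham's law weighted by mole fraction), so the effusate composition follows n_i/√M_i.
x_F₂(eff) = (n_F₂/√M_F₂) / (n_F₂/√M_F₂ + n_O₂/√M_O₂)
= (1.70/√38.00) / (1.70/√38.00 + 1.31/√32.00) = 0.2758/(0.2758 + 0.2316) = 0.5436.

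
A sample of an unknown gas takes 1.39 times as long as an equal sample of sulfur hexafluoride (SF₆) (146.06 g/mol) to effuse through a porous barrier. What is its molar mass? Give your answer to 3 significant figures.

282 g/mol

By Graham's law, t_X/t_SF₆ = √(M_X/M_SF₆).
1.39 = √(M_X/146.06)
M_X = 146.06 × 1.39² = 146.06 × 1.932 = 282 g/mol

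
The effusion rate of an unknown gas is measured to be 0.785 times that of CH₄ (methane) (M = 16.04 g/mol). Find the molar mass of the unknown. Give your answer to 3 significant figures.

Using Graham's law: rate_X/rate_CH₄ = √(M_CH₄/M_X).
0.785 = √(16.04/M_X)
M_X = 16.04 / 0.785² = 16.04 / 0.6162 = 26.0 g/mol

26.0 g/mol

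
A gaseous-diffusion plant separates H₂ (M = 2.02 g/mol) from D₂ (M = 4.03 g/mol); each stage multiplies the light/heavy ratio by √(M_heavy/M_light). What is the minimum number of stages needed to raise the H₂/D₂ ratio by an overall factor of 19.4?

Single-stage factor α = √(4.03/2.02), so ln α = ½ ln(1.99505) = 0.3453.
Need α^N ≥ 19.4 ⇒ N ≥ ln(19.4) / ln α = 2.965 / 0.3453 = 8.59.
Rounding up, N = 9 stages.

9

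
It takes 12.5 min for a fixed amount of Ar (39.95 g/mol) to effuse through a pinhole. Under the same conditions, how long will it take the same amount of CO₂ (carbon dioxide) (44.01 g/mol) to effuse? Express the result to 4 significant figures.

From Graham's law, t_CO₂/t_Ar = √(M_CO₂/M_Ar) = √(44.01/39.95) = √1.102 = 1.050.
So the time for CO₂ is 12.5 × 1.050 = 13.12 min.

13.12 min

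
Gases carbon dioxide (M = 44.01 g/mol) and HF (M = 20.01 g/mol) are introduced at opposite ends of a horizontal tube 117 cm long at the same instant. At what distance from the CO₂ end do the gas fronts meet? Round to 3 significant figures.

In equal time, each gas travels a distance ∝ its rate ∝ 1/√M, so d_CO₂/d_HF = √(M_HF/M_CO₂) = √(20.01/44.01) = 0.6743.
With d_CO₂ + d_HF = 117 cm, d_HF = 117/(1 + 0.6743) = 69.88 cm.
d_CO₂ = 117 − 69.88 = 47.1 cm.

47.1 cm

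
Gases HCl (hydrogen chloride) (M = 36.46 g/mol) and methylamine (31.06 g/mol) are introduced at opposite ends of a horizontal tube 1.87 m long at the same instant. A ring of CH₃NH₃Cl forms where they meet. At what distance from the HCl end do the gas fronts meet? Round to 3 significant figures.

0.898 m

The fronts meet when d_HCl + d_CH₃NH₂ = L with d_HCl/d_CH₃NH₂ = √(M_CH₃NH₂/M_HCl) (Graham's law). Here √(M_CH₃NH₂/M_HCl) = √(31.06/36.46) = 0.9230.
With d_HCl + d_CH₃NH₂ = 1.87 m, d_CH₃NH₂ = 1.87/(1 + 0.9230) = 0.9724 m.
d_HCl = 1.87 − 0.9724 = 0.898 m.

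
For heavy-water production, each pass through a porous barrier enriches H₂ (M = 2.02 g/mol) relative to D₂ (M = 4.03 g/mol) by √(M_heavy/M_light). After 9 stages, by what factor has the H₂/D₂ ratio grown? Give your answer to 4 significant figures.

22.38

Overall factor = α^9 with α = √(4.03/2.02), i.e. (4.03/2.02)^(9/2).
= 1.99505^(9/2) = 22.38.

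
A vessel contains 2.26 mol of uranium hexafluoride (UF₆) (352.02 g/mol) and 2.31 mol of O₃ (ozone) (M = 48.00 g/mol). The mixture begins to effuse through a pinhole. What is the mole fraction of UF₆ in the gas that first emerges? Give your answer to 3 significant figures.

0.265

Each component's effusion rate ∝ (its partial pressure)·(1/√M) ∝ n_i/√M_i.
x_UF₆(eff) = (n_UF₆/√M_UF₆) / (n_UF₆/√M_UF₆ + n_O₃/√M_O₃)
= (2.26/√352.02) / (2.26/√352.02 + 2.31/√48.00) = 0.1205/(0.1205 + 0.3334) = 0.265.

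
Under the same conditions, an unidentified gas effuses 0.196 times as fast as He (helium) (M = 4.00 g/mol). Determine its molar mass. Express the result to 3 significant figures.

104 g/mol

From Graham's law, rate_X/rate_He = √(M_He/M_X).
0.196 = √(4.00/M_X)
M_X = 4.00 / 0.196² = 4.00 / 0.03842 = 104 g/mol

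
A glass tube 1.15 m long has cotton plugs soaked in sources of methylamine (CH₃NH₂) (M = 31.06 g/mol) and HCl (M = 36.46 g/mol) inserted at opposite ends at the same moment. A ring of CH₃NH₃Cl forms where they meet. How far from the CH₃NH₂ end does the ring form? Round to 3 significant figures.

In equal time, each gas travels a distance ∝ its rate ∝ 1/√M, so d_CH₃NH₂/d_HCl = √(M_HCl/M_CH₃NH₂) = √(36.46/31.06) = 1.083.
With d_CH₃NH₂ + d_HCl = 1.15 m, d_HCl = 1.15/(1 + 1.083) = 0.5520 m.
d_CH₃NH₂ = 1.15 − 0.5520 = 0.598 m.

0.598 m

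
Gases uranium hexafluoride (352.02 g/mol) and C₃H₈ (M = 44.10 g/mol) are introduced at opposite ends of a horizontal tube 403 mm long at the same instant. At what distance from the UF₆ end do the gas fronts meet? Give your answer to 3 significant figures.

105 mm

Graham's law gives d_UF₆/d_C₃H₈ = rate_UF₆/rate_C₃H₈ = √(M_C₃H₈/M_UF₆) = √(44.10/352.02) = 0.3539.
With d_UF₆ + d_C₃H₈ = 403 mm, d_C₃H₈ = 403/(1 + 0.3539) = 297.6 mm.
d_UF₆ = 403 − 297.6 = 105 mm.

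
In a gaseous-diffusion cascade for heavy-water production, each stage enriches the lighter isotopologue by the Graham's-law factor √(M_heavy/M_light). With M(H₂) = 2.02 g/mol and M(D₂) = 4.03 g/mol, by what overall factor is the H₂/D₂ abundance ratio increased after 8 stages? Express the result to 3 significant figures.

15.8

After 8 stages the ratio has grown by (√(4.03/2.02))^8 = (4.03/2.02)^(8/2).
= 1.99505^4 = 15.8.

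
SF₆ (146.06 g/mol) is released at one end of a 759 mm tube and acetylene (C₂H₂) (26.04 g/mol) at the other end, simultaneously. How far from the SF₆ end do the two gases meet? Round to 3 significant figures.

In equal time, each gas travels a distance ∝ its rate ∝ 1/√M, so d_SF₆/d_C₂H₂ = √(M_C₂H₂/M_SF₆) = √(26.04/146.06) = 0.4222.
With d_SF₆ + d_C₂H₂ = 759 mm, d_C₂H₂ = 759/(1 + 0.4222) = 533.7 mm.
d_SF₆ = 759 − 533.7 = 225 mm.

225 mm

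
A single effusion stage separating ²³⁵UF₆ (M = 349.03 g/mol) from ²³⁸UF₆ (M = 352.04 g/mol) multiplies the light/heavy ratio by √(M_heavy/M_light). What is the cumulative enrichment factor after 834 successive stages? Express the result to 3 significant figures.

35.9

The single-stage factor is √(M_heavy/M_light), so 834 stages give [√(352.04/349.03)]^834 = (352.04/349.03)^(834/2).
= 1.00862^417 = 35.9.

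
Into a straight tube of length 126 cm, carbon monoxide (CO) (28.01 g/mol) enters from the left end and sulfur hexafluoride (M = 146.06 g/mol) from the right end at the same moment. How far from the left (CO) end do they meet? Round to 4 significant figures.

87.63 cm

The fronts meet when d_CO + d_SF₆ = L with d_CO/d_SF₆ = √(M_SF₆/M_CO) (Graham's law). Here √(M_SF₆/M_CO) = √(146.06/28.01) = 2.284.
With d_CO + d_SF₆ = 126 cm, d_SF₆ = 126/(1 + 2.284) = 38.37 cm.
d_CO = 126 − 38.37 = 87.63 cm.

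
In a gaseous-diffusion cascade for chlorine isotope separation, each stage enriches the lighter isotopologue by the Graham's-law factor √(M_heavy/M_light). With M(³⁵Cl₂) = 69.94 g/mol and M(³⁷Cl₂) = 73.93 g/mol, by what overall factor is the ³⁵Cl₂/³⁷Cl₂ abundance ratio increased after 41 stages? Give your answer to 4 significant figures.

3.119

Overall factor = α^41 with α = √(73.93/69.94), i.e. (73.93/69.94)^(41/2).
= 1.05705^(41/2) = 3.119.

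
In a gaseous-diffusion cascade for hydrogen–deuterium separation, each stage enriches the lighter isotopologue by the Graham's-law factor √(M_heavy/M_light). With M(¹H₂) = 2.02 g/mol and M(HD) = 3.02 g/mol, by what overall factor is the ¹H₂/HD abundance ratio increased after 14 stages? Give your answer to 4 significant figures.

After 14 stages the ratio has grown by (√(3.02/2.02))^14 = (3.02/2.02)^(14/2).
= 1.49505^7 = 16.70.

16.70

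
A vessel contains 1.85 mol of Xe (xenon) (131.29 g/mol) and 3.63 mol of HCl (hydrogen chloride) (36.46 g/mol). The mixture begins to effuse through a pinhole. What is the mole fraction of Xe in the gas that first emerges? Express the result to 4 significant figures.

Effusion rate of each component ∝ n_i/√M_i (partial pressure × 1/√M).
Mole fraction of Xe in the effusate = (n_Xe/√M_Xe) / (n_Xe/√M_Xe + n_HCl/√M_HCl)
= (1.85/√131.29) / (1.85/√131.29 + 3.63/√36.46) = 0.1615/(0.1615 + 0.6012) = 0.2117.

0.2117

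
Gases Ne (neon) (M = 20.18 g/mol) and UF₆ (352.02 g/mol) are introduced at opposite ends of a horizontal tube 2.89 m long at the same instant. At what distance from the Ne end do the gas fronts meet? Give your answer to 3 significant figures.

2.33 m

Distances travelled in equal time are proportional to diffusion rates, so d_Ne/d_UF₆ = √(M_UF₆/M_Ne) = √(352.02/20.18) = 4.177.
With d_Ne + d_UF₆ = 2.89 m, d_UF₆ = 2.89/(1 + 4.177) = 0.5583 m.
d_Ne = 2.89 − 0.5583 = 2.33 m.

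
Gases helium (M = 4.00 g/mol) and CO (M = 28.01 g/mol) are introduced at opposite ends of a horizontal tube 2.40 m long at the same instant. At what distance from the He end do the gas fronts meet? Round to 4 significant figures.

In equal time, each gas travels a distance ∝ its rate ∝ 1/√M, so d_He/d_CO = √(M_CO/M_He) = √(28.01/4.00) = 2.646.
With d_He + d_CO = 2.40 m, d_CO = 2.40/(1 + 2.646) = 0.6582 m.
d_He = 2.40 − 0.6582 = 1.742 m.

1.742 m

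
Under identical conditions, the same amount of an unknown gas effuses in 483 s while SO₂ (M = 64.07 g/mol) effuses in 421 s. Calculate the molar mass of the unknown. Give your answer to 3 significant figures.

84.3 g/mol

Using Graham's law: t_X/t_SO₂ = √(M_X/M_SO₂).
483/421 = 1.147 = √(M_X/64.07)
M_X = 64.07 × 1.147² = 64.07 × 1.316 = 84.3 g/mol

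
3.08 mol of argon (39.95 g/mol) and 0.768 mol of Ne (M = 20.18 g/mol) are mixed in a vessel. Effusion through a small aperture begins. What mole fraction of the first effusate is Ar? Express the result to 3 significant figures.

Rate_i ∝ x_i/√M_i (Graham's law weighted by mole fraction), so the effusate composition follows n_i/√M_i.
x_Ar(eff) = (n_Ar/√M_Ar) / (n_Ar/√M_Ar + n_Ne/√M_Ne)
= (3.08/√39.95) / (3.08/√39.95 + 0.768/√20.18) = 0.4873/(0.4873 + 0.1710) = 0.740.

0.740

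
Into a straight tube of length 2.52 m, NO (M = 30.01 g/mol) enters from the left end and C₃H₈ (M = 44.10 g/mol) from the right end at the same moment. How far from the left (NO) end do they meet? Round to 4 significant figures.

Graham's law gives d_NO/d_C₃H₈ = rate_NO/rate_C₃H₈ = √(M_C₃H₈/M_NO) = √(44.10/30.01) = 1.212.
With d_NO + d_C₃H₈ = 2.52 m, d_C₃H₈ = 2.52/(1 + 1.212) = 1.139 m.
d_NO = 2.52 − 1.139 = 1.381 m.

1.381 m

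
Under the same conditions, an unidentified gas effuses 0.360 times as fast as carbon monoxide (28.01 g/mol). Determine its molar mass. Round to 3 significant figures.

From Graham's law, rate_X/rate_CO = √(M_CO/M_X).
0.360 = √(28.01/M_X)
M_X = 28.01 / 0.360² = 28.01 / 0.1296 = 216 g/mol

216 g/mol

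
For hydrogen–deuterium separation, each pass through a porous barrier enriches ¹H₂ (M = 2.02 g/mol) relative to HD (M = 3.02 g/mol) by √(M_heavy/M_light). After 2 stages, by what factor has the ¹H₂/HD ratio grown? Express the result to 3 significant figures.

1.50

The single-stage factor is √(M_heavy/M_light), so 2 stages give [√(3.02/2.02)]^2 = (3.02/2.02)^(2/2).
= 1.49505^1 = 1.50.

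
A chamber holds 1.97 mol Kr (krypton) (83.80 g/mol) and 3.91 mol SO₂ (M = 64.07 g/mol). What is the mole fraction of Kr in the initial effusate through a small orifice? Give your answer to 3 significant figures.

0.306

The effusion rate of species i is ∝ p_i/√M_i ∝ n_i/√M_i.
x_Kr(eff) = (n_Kr/√M_Kr) / (n_Kr/√M_Kr + n_SO₂/√M_SO₂)
= (1.97/√83.80) / (1.97/√83.80 + 3.91/√64.07) = 0.2152/(0.2152 + 0.4885) = 0.306.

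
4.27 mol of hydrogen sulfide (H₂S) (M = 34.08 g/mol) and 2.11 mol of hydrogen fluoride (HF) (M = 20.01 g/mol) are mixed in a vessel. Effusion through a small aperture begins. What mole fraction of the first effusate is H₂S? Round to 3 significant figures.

0.608

Each component's effusion rate ∝ (its partial pressure)·(1/√M) ∝ n_i/√M_i.
So x_H₂S in the escaping gas = (n_H₂S/√M_H₂S) / Σ(n_i/√M_i)
= (4.27/√34.08) / (4.27/√34.08 + 2.11/√20.01) = 0.7314/(0.7314 + 0.4717) = 0.608.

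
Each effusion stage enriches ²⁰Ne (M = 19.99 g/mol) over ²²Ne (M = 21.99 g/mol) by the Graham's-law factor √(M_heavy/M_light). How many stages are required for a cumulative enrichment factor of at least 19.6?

Single-stage factor α = √(21.99/19.99), so ln α = ½ ln(1.10005) = 0.04768.
Need α^N ≥ 19.6 ⇒ N ≥ ln(19.6) / ln α = 2.976 / 0.04768 = 62.41.
Minimum whole number of stages: N = 63.

63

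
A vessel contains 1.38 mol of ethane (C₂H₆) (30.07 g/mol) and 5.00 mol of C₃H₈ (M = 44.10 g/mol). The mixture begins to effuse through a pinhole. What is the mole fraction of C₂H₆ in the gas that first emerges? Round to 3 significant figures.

0.251

Effusion rate of each component ∝ n_i/√M_i (partial pressure × 1/√M).
x_C₂H₆(eff) = (n_C₂H₆/√M_C₂H₆) / (n_C₂H₆/√M_C₂H₆ + n_C₃H₈/√M_C₃H₈)
= (1.38/√30.07) / (1.38/√30.07 + 5.00/√44.10) = 0.2517/(0.2517 + 0.7529) = 0.251.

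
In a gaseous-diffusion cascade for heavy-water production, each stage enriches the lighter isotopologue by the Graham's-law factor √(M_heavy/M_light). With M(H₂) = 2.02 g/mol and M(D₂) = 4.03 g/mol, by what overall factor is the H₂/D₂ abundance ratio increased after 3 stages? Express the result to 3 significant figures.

Overall factor = α^3 with α = √(4.03/2.02), i.e. (4.03/2.02)^(3/2).
= 1.99505^(3/2) = 2.82.

2.82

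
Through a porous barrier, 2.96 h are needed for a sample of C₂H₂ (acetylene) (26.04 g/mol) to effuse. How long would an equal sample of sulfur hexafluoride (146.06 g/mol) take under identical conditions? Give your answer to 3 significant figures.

From Graham's law, t_SF₆/t_C₂H₂ = √(M_SF₆/M_C₂H₂) = √(146.06/26.04) = √5.609 = 2.368.
So the time for SF₆ is 2.96 × 2.368 = 7.01 h.

7.01 h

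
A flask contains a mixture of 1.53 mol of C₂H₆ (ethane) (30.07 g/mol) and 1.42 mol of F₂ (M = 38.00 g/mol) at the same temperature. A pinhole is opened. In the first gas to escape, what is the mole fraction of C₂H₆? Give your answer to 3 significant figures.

Rate_i ∝ x_i/√M_i (Graham's law weighted by mole fraction), so the effusate composition follows n_i/√M_i.
x_C₂H₆(eff) = (n_C₂H₆/√M_C₂H₆) / (n_C₂H₆/√M_C₂H₆ + n_F₂/√M_F₂)
= (1.53/√30.07) / (1.53/√30.07 + 1.42/√38.00) = 0.2790/(0.2790 + 0.2304) = 0.548.

0.548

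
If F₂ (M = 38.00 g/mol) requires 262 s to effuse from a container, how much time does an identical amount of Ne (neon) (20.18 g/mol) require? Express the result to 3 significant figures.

Graham's law gives t_Ne/t_F₂ = √(M_Ne/M_F₂) = √(20.18/38.00) = √0.5311 = 0.7287.
So the time for Ne is 262 × 0.7287 = 191 s.

191 s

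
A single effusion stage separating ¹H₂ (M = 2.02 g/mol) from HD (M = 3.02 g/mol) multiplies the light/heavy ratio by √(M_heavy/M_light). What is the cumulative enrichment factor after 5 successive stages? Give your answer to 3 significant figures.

2.73

The single-stage factor is √(M_heavy/M_light), so 5 stages give [√(3.02/2.02)]^5 = (3.02/2.02)^(5/2).
= 1.49505^(5/2) = 2.73.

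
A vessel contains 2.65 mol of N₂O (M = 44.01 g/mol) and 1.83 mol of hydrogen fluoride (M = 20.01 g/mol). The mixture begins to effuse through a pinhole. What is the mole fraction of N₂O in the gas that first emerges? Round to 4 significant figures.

0.4940

The effusion rate of species i is ∝ p_i/√M_i ∝ n_i/√M_i.
So x_N₂O in the escaping gas = (n_N₂O/√M_N₂O) / Σ(n_i/√M_i)
= (2.65/√44.01) / (2.65/√44.01 + 1.83/√20.01) = 0.3995/(0.3995 + 0.4091) = 0.4940.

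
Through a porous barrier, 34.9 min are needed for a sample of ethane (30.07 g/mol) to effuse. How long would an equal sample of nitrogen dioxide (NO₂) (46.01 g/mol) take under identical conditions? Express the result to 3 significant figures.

Graham's law gives t_NO₂/t_C₂H₆ = √(M_NO₂/M_C₂H₆) = √(46.01/30.07) = √1.530 = 1.237.
So the time for NO₂ is 34.9 × 1.237 = 43.2 min.

43.2 min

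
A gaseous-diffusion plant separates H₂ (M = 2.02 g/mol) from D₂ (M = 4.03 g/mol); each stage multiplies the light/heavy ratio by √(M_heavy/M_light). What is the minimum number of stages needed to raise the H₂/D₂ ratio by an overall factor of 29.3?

With α = √(4.03/2.02) per stage, ln α = ½ ln(1.99505) = 0.3453.
Need α^N ≥ 29.3 ⇒ N ≥ ln(29.3) / ln α = 3.378 / 0.3453 = 9.78.
Rounding up, N = 10 stages.

10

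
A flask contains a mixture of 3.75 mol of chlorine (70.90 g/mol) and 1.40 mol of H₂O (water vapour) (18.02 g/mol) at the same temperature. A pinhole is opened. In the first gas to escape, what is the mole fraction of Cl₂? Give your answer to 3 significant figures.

The effusion rate of species i is ∝ p_i/√M_i ∝ n_i/√M_i.
x_Cl₂(eff) = (n_Cl₂/√M_Cl₂) / (n_Cl₂/√M_Cl₂ + n_H₂O/√M_H₂O)
= (3.75/√70.90) / (3.75/√70.90 + 1.40/√18.02) = 0.4454/(0.4454 + 0.3298) = 0.575.

0.575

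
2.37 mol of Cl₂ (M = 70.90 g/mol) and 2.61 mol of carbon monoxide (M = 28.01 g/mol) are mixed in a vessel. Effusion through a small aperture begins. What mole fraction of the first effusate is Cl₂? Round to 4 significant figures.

0.3634

Effusion rate of each component ∝ n_i/√M_i (partial pressure × 1/√M).
So x_Cl₂ in the escaping gas = (n_Cl₂/√M_Cl₂) / Σ(n_i/√M_i)
= (2.37/√70.90) / (2.37/√70.90 + 2.61/√28.01) = 0.2815/(0.2815 + 0.4932) = 0.3634.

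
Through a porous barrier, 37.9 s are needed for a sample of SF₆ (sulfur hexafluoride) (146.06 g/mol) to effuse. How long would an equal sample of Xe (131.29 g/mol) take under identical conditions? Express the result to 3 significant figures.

Using Graham's law: t_Xe/t_SF₆ = √(M_Xe/M_SF₆) = √(131.29/146.06) = √0.8989 = 0.9481.
So the time for Xe is 37.9 × 0.9481 = 35.9 s.

35.9 s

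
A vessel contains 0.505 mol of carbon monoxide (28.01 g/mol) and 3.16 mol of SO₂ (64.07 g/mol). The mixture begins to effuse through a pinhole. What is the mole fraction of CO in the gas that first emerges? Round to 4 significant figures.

0.1947

The effusion rate of species i is ∝ p_i/√M_i ∝ n_i/√M_i.
So x_CO in the escaping gas = (n_CO/√M_CO) / Σ(n_i/√M_i)
= (0.505/√28.01) / (0.505/√28.01 + 3.16/√64.07) = 0.09542/(0.09542 + 0.3948) = 0.1947.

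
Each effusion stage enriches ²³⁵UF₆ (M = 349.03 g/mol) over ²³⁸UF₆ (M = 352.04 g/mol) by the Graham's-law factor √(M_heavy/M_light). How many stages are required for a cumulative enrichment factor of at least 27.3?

771

Per stage α = (352.04/349.03)^(1/2) = 1.00862^0.5, giving ln α = 0.004293.
Need α^N ≥ 27.3 ⇒ N ≥ ln(27.3) / ln α = 3.307 / 0.004293 = 770.21.
Rounding up, N = 771 stages.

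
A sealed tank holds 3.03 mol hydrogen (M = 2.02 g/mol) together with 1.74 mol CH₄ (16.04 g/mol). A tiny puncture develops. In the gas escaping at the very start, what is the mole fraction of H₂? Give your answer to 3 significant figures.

Each component's effusion rate ∝ (its partial pressure)·(1/√M) ∝ n_i/√M_i.
x_H₂(eff) = (n_H₂/√M_H₂) / (n_H₂/√M_H₂ + n_CH₄/√M_CH₄)
= (3.03/√2.02) / (3.03/√2.02 + 1.74/√16.04) = 2.132/(2.132 + 0.4345) = 0.831.

0.831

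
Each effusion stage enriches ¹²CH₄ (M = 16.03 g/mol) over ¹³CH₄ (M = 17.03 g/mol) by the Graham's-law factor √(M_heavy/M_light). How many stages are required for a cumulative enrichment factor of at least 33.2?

Single-stage factor α = √(17.03/16.03), so ln α = ½ ln(1.06238) = 0.03026.
Need α^N ≥ 33.2 ⇒ N ≥ ln(33.2) / ln α = 3.503 / 0.03026 = 115.76.
So at least 116 stages are needed.

116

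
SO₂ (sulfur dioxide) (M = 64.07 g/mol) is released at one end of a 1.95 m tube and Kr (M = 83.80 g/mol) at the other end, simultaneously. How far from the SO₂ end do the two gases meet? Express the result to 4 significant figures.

1.040 m

In equal time, each gas travels a distance ∝ its rate ∝ 1/√M, so d_SO₂/d_Kr = √(M_Kr/M_SO₂) = √(83.80/64.07) = 1.144.
With d_SO₂ + d_Kr = 1.95 m, d_Kr = 1.95/(1 + 1.144) = 0.9097 m.
d_SO₂ = 1.95 − 0.9097 = 1.040 m.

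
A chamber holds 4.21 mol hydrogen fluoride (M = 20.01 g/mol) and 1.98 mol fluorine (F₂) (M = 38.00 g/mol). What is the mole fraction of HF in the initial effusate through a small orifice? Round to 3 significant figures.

0.746

Rate_i ∝ x_i/√M_i (Graham's law weighted by mole fraction), so the effusate composition follows n_i/√M_i.
So x_HF in the escaping gas = (n_HF/√M_HF) / Σ(n_i/√M_i)
= (4.21/√20.01) / (4.21/√20.01 + 1.98/√38.00) = 0.9411/(0.9411 + 0.3212) = 0.746.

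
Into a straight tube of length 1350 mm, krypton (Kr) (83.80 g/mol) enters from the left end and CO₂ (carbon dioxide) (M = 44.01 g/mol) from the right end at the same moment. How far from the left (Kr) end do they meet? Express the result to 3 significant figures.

567 mm

In equal time, each gas travels a distance ∝ its rate ∝ 1/√M, so d_Kr/d_CO₂ = √(M_CO₂/M_Kr) = √(44.01/83.80) = 0.7247.
With d_Kr + d_CO₂ = 1350 mm, d_CO₂ = 1350/(1 + 0.7247) = 782.7 mm.
d_Kr = 1350 − 782.7 = 567 mm.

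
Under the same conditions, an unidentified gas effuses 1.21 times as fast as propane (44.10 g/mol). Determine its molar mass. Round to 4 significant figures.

30.12 g/mol

Graham's law gives rate_X/rate_C₃H₈ = √(M_C₃H₈/M_X).
1.21 = √(44.10/M_X)
M_X = 44.10 / 1.21² = 44.10 / 1.464 = 30.12 g/mol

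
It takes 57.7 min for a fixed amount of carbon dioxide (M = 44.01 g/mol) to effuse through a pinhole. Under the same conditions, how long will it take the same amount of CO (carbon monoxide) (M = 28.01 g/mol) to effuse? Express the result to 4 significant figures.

46.03 min

Since effusion rate ∝ 1/√M, t_CO/t_CO₂ = √(M_CO/M_CO₂) = √(28.01/44.01) = √0.6364 = 0.7978.
So the time for CO is 57.7 × 0.7978 = 46.03 min.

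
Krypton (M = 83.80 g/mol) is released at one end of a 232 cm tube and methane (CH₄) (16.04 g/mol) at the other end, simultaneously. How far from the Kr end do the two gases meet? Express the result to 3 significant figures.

The fronts meet when d_Kr + d_CH₄ = L with d_Kr/d_CH₄ = √(M_CH₄/M_Kr) (Graham's law). Here √(M_CH₄/M_Kr) = √(16.04/83.80) = 0.4375.
With d_Kr + d_CH₄ = 232 cm, d_CH₄ = 232/(1 + 0.4375) = 161.4 cm.
d_Kr = 232 − 161.4 = 70.6 cm.

70.6 cm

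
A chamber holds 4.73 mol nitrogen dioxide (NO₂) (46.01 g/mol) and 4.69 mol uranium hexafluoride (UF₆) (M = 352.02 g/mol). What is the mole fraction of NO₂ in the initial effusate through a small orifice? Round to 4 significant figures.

Each component's effusion rate ∝ (its partial pressure)·(1/√M) ∝ n_i/√M_i.
So x_NO₂ in the escaping gas = (n_NO₂/√M_NO₂) / Σ(n_i/√M_i)
= (4.73/√46.01) / (4.73/√46.01 + 4.69/√352.02) = 0.6973/(0.6973 + 0.2500) = 0.7361.

0.7361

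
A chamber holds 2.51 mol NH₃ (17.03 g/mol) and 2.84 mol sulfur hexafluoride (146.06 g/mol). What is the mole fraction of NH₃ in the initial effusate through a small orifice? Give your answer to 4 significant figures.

Effusion rate of each component ∝ n_i/√M_i (partial pressure × 1/√M).
x_NH₃(eff) = (n_NH₃/√M_NH₃) / (n_NH₃/√M_NH₃ + n_SF₆/√M_SF₆)
= (2.51/√17.03) / (2.51/√17.03 + 2.84/√146.06) = 0.6082/(0.6082 + 0.2350) = 0.7213.

0.7213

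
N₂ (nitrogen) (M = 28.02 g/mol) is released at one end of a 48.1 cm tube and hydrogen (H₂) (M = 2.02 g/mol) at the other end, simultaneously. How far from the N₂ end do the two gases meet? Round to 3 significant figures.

10.2 cm

Distances travelled in equal time are proportional to diffusion rates, so d_N₂/d_H₂ = √(M_H₂/M_N₂) = √(2.02/28.02) = 0.2685.
With d_N₂ + d_H₂ = 48.1 cm, d_H₂ = 48.1/(1 + 0.2685) = 37.92 cm.
d_N₂ = 48.1 − 37.92 = 10.2 cm.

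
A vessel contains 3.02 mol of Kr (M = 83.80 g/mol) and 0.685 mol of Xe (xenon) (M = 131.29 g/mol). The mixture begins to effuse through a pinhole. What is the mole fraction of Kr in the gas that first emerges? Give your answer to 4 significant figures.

0.8466

Each component's effusion rate ∝ (its partial pressure)·(1/√M) ∝ n_i/√M_i.
So x_Kr in the escaping gas = (n_Kr/√M_Kr) / Σ(n_i/√M_i)
= (3.02/√83.80) / (3.02/√83.80 + 0.685/√131.29) = 0.3299/(0.3299 + 0.05978) = 0.8466.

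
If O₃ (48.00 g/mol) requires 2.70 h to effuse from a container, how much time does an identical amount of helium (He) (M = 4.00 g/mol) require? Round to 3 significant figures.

0.779 h

Graham's law gives t_He/t_O₃ = √(M_He/M_O₃) = √(4.00/48.00) = √0.08333 = 0.2887.
So the time for He is 2.70 × 0.2887 = 0.779 h.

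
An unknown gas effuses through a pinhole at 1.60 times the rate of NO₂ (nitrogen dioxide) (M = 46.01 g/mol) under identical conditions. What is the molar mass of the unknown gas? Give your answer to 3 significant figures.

18.0 g/mol

Since effusion rate ∝ 1/√M, rate_X/rate_NO₂ = √(M_NO₂/M_X).
1.60 = √(46.01/M_X)
M_X = 46.01 / 1.60² = 46.01 / 2.560 = 18.0 g/mol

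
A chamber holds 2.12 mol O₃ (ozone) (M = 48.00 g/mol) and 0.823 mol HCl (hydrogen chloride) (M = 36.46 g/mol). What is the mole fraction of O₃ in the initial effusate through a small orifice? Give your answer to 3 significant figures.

Rate_i ∝ x_i/√M_i (Graham's law weighted by mole fraction), so the effusate composition follows n_i/√M_i.
x_O₃(eff) = (n_O₃/√M_O₃) / (n_O₃/√M_O₃ + n_HCl/√M_HCl)
= (2.12/√48.00) / (2.12/√48.00 + 0.823/√36.46) = 0.3060/(0.3060 + 0.1363) = 0.692.

0.692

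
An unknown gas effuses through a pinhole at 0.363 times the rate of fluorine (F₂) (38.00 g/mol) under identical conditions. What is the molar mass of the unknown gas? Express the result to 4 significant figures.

Graham's law gives rate_X/rate_F₂ = √(M_F₂/M_X).
0.363 = √(38.00/M_X)
M_X = 38.00 / 0.363² = 38.00 / 0.1318 = 288.4 g/mol

288.4 g/mol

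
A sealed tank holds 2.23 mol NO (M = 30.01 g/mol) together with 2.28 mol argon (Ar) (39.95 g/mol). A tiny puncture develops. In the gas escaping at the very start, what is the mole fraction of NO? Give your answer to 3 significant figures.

0.530

Effusion rate of each component ∝ n_i/√M_i (partial pressure × 1/√M).
So x_NO in the escaping gas = (n_NO/√M_NO) / Σ(n_i/√M_i)
= (2.23/√30.01) / (2.23/√30.01 + 2.28/√39.95) = 0.4071/(0.4071 + 0.3607) = 0.530.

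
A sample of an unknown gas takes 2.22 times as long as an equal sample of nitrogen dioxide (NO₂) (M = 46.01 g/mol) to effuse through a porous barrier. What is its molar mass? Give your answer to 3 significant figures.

227 g/mol

From Graham's law, t_X/t_NO₂ = √(M_X/M_NO₂).
2.22 = √(M_X/46.01)
M_X = 46.01 × 2.22² = 46.01 × 4.928 = 227 g/mol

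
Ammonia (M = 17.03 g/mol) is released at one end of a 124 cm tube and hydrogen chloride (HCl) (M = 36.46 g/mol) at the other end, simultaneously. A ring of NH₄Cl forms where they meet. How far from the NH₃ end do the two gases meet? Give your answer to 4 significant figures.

Distances travelled in equal time are proportional to diffusion rates, so d_NH₃/d_HCl = √(M_HCl/M_NH₃) = √(36.46/17.03) = 1.463.
With d_NH₃ + d_HCl = 124 cm, d_HCl = 124/(1 + 1.463) = 50.34 cm.
d_NH₃ = 124 − 50.34 = 73.66 cm.

73.66 cm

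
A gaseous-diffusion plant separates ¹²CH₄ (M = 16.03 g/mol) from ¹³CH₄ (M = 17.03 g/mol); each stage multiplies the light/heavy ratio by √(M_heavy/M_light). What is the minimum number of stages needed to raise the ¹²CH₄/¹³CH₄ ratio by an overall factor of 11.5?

Per stage α = (17.03/16.03)^(1/2) = 1.06238^0.5, giving ln α = 0.03026.
Need α^N ≥ 11.5 ⇒ N ≥ ln(11.5) / ln α = 2.442 / 0.03026 = 80.72.
So at least 81 stages are needed.

81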